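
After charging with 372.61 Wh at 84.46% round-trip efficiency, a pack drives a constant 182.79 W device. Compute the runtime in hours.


Step 1: E_discharge = eta/100 * E_charge = 84.46/100 * 372.61 = 314.71 Wh
Step 2: t = E_discharge / P = 314.71 / 182.79 = 1.722 hr

1.722 hr


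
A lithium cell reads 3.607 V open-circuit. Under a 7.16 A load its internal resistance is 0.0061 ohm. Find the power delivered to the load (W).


Step 1: V_terminal = OCV - I*R = 3.607 - 7.16 * 0.0061 = 3.5633 V
Step 2: P_out = V_terminal * I = 3.5633 * 7.16 = 25.51 W

25.51 W


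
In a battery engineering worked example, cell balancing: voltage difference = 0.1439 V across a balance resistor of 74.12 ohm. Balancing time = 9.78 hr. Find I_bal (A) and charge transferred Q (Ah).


First, Ohm's law: I_bal = 0.1439 V / 74.12 ohm = 0.0019414 A
Then Q = I * t = 0.0019414 A * 9.78 hr = 0.01899 Ah

I=0.0019414 A, Q=0.01899 Ah


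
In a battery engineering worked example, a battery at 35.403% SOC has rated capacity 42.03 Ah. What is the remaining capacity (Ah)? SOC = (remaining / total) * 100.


remaining = SOC / 100 * total = 35.403 / 100 * 42.03 = 14.88 Ah

14.88 Ah


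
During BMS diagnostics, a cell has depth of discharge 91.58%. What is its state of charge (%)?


SOC = 100 - DOD = 100 - 91.58 = 8.42%

8.42%


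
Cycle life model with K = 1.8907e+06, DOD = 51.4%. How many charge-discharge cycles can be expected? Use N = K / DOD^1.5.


DOD^1.5 = 368.51
N = K / DOD^1.5 = 1.8907e+06 / 368.51 = 5131

5131 cycles


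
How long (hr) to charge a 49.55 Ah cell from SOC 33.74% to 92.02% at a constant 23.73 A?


delta_Ah = 49.55 * (92.02 - 33.74) / 100 = 28.878 Ah
t = delta_Ah / I = 28.878 / 23.73 = 1.217 hr

1.217 hr


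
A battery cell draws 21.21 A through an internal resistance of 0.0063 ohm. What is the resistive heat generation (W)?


I^2 = 449.86
Q = 449.86 * 0.0063 = 2.834 W

2.834 W


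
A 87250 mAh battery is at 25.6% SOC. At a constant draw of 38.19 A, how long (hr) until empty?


Convert: C_total = 87250 mAh = 87.25 Ah
Step 1: remaining = SOC/100 * C_total = 25.6/100 * 87.25 = 22.336 Ah
Step 2: t = remaining / I = 22.336 / 38.19 = 0.5849 hr

0.5849 hr


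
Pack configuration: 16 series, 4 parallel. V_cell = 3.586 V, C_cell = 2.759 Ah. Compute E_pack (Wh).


E = Ns * Vcell * Np * Ccell = 16 * 3.586 * 4 * 2.759 = 633.2 Wh

633.2 Wh


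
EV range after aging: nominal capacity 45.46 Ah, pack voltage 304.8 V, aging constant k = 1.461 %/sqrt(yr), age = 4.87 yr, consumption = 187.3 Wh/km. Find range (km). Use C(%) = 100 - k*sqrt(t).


Step 1: capacity retention = 100 - 1.461 * sqrt(4.87) = 100 - 1.461 * 2.2068 = 96.776%
Step 2: C_now = 45.46 * 96.776/100 = 43.994 Ah
Step 3: E_pack = V * C_now = 304.8 * 43.994 = 13409 Wh
Step 4: range = E_pack / consumption = 13409 / 187.3 = 71.59 km

71.59 km


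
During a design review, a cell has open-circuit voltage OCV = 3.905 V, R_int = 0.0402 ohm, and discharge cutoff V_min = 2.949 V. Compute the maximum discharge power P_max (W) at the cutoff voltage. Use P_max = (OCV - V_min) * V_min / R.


dV = OCV - V_min = 0.956 V (so I_max = dV / R)
P_max = dV * V_min / R = 0.956 * 2.949 / 0.0402 = 70.13 W

70.13 W


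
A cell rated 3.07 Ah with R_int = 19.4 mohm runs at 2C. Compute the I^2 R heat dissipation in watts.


Convert: R = 19.4 mohm = 0.0194 ohm
Step 1: I = C_rate * capacity = 2 * 3.07 = 6.14 A
Step 2: Q = I^2 * R = 6.14^2 * 0.0194 = 37.7 * 0.0194 = 0.7314 W

0.7314 W


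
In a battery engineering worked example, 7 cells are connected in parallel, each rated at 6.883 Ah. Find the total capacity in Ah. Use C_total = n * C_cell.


Parallel capacities add: 7 * 6.883 Ah = 48.181 Ah

48.181 Ah


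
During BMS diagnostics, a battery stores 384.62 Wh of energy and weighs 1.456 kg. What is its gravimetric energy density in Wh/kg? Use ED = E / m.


Specific energy = 384.62 Wh / 1.456 kg = 264.2 Wh/kg

264.2 Wh/kg


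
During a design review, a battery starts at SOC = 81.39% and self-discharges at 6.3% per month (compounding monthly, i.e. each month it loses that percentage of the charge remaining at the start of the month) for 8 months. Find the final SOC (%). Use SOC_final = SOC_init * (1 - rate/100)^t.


decay = (1 - 6.3/100)^8 = 0.59418
SOC_final = 81.39 * 0.59418 = 48.36%

48.36%


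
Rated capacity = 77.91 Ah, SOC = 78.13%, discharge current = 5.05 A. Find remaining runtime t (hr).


Step 1: remaining = SOC/100 * C_total = 78.13/100 * 77.91 = 60.871 Ah
Step 2: t = remaining / I = 60.871 / 5.05 = 12.05 hr

12.05 hr


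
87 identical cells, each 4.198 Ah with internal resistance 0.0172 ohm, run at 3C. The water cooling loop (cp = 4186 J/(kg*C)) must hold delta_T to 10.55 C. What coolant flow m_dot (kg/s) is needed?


Step 1: I = 3 * 4.198 = 12.594 A
Step 2: Q_cell = I^2 * R = 12.594^2 * 0.0172 = 2.7281 W
Step 3: Q_total = 87 * 2.7281 = 237.34 W
Step 4: m_dot = Q_total / (cp * dT) = 237.34 / (4186 * 10.55) = 0.005374 kg/s

0.005374 kg/s


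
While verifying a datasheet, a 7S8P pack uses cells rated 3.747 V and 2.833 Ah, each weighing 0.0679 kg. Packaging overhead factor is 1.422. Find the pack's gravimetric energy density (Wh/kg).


Step 1: V_pack = 7 * 3.747 = 26.229 V
Step 2: C_pack = 8 * 2.833 = 22.664 Ah
Step 3: E_pack = V_pack * C_pack = 26.229 * 22.664 = 594.45 Wh
Step 4: m_pack = 7 * 8 * 0.0679 * 1.422 = 5.407 kg
Step 5: ED = E_pack / m_pack = 594.45 / 5.407 = 109.9 Wh/kg

109.9 Wh/kg


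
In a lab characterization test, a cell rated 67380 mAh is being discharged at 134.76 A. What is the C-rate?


Convert: capacity = 67380 mAh = 67.38 Ah
C_rate = I / capacity = 134.76 / 67.38 = 2C

2C


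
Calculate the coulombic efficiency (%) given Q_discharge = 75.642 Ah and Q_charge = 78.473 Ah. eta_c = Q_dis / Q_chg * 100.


eta_c = Q_dis / Q_chg * 100 = 75.642 / 78.473 * 100 = 96.39%

96.39%


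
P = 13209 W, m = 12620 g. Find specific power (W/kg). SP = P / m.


Convert: m = 12620 g = 12.62 kg
Specific power = 13209 W / 12.62 kg = 1047 W/kg

1047 W/kg


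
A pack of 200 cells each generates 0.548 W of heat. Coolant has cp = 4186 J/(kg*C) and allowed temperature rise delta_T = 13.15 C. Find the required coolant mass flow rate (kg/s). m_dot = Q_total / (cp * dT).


Q_total = 200 * 0.548 = 109.6 W
m_dot = Q_total / (cp * dT) = 109.6 / (4186 * 13.15) = 0.001991 kg/s

0.001991 kg/s


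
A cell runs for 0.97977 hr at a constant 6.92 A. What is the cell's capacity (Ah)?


C = I * t = 6.92 * 0.97977 = 6.780 Ah

6.780 Ah


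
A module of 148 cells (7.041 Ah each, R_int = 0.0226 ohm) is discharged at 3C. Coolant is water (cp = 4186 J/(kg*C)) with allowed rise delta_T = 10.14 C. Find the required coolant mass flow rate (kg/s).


Step 1: I = 3 * 7.041 = 21.123 A
Step 2: Q_cell = I^2 * R = 21.123^2 * 0.0226 = 10.084 W
Step 3: Q_total = 148 * 10.084 = 1492.4 W
Step 4: m_dot = Q_total / (cp * dT) = 1492.4 / (4186 * 10.14) = 0.03516 kg/s

0.03516 kg/s


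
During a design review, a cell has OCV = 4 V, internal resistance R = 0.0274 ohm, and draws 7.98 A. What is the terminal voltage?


IR drop = 7.98 * 0.0274 = 0.21865 V
V = 4 - 0.21865 = 3.781 V

3.781 V


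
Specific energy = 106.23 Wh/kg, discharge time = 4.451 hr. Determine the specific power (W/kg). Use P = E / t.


Specific power = 106.23 Wh/kg / 4.451 hr = 23.87 W/kg

23.87 W/kg


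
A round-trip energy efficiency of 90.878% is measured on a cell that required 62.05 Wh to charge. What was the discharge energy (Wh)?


E_dis = eta/100 * E_chg = 90.878/100 * 62.05 = 56.39 Wh

56.39 Wh


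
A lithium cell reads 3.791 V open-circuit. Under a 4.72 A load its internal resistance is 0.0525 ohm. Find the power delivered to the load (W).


Step 1: V_terminal = OCV - I*R = 3.791 - 4.72 * 0.0525 = 3.5432 V
Step 2: P_out = V_terminal * I = 3.5432 * 4.72 = 16.72 W

16.72 W


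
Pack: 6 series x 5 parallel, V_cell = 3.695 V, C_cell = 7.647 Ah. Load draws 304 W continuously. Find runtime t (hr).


Step 1: E_pack = Ns * V_cell * Np * C_cell = 6 * 3.695 * 5 * 7.647 = 847.67 Wh
Step 2: t = E_pack / P = 847.67 / 304 = 2.788 hr

2.788 hr


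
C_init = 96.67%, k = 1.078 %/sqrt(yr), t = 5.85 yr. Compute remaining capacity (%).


Step 1: sqrt(5.85 yr) = 2.4187
Step 2: drop = 1.078 * 2.4187 = 2.6074
Step 3: C_final = 96.67 - 2.6074 = 94.06%

94.06%


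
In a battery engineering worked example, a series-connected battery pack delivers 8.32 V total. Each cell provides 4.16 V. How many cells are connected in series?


n = V_pack / V_cell = 8.32 / 4.16 = 2

2


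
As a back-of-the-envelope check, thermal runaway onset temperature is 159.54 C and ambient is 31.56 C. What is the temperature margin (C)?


Safety margin = 159.54 C - 31.56 C = 127.98 C

127.98 C


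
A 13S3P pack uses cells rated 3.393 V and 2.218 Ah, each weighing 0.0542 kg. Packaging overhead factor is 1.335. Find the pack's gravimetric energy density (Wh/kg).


Step 1: V_pack = 13 * 3.393 = 44.109 V
Step 2: C_pack = 3 * 2.218 = 6.654 Ah
Step 3: E_pack = V_pack * C_pack = 44.109 * 6.654 = 293.5 Wh
Step 4: m_pack = 13 * 3 * 0.0542 * 1.335 = 2.8219 kg
Step 5: ED = E_pack / m_pack = 293.5 / 2.8219 = 104.0 Wh/kg

104.0 Wh/kg


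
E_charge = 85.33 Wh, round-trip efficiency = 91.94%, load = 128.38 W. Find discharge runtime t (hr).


Step 1: E_discharge = eta/100 * E_charge = 91.94/100 * 85.33 = 78.452 Wh
Step 2: t = E_discharge / P = 78.452 / 128.38 = 0.6111 hr

0.6111 hr


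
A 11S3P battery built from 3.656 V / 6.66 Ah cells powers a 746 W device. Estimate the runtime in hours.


Step 1: E_pack = Ns * V_cell * Np * C_cell = 11 * 3.656 * 3 * 6.66 = 803.52 Wh
Step 2: t = E_pack / P = 803.52 / 746 = 1.077 hr

1.077 hr


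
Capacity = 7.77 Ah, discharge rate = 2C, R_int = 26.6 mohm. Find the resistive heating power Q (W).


Convert: R = 26.6 mohm = 0.0266 ohm
Step 1: I = C_rate * capacity = 2 * 7.77 = 15.54 A
Step 2: Q = I^2 * R = 15.54^2 * 0.0266 = 241.49 * 0.0266 = 6.424 W

6.424 W


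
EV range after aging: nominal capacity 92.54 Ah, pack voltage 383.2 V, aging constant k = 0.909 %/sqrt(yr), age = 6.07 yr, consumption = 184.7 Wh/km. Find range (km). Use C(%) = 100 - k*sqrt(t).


Step 1: capacity retention = 100 - 0.909 * sqrt(6.07) = 100 - 0.909 * 2.4637 = 97.76%
Step 2: C_now = 92.54 * 97.76/100 = 90.467 Ah
Step 3: E_pack = V * C_now = 383.2 * 90.467 = 34667 Wh
Step 4: range = E_pack / consumption = 34667 / 184.7 = 187.7 km

187.7 km


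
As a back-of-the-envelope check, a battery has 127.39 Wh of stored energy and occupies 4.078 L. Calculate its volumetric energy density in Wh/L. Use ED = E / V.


Volumetric ED = 127.39 Wh / 4.078 L = 31.24 Wh/L

31.24 Wh/L


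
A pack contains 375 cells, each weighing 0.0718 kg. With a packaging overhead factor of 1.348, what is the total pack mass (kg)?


Cell mass sum = 375 * 0.0718 = 26.925 kg
With overhead 1.348: m_pack = 26.925 * 1.348 = 36.29 kg

36.29 kg


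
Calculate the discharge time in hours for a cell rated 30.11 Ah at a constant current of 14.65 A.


t = capacity / current = 30.11 / 14.65 = 2.055 hr

2.055 hr


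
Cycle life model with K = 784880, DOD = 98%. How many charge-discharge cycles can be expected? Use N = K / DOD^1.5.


DOD^1.5 = 970.15
N = K / DOD^1.5 = 784880 / 970.15 = 809.0

809.0 cycles


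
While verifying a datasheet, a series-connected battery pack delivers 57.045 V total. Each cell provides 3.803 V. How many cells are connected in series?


n = V_pack / V_cell = 57.045 / 3.803 = 15

15


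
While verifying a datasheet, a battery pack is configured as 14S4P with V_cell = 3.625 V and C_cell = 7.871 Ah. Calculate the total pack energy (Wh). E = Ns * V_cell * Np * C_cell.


V_pack = 14 * 3.625 = 50.75 V
C_pack = 4 * 7.871 = 31.484 Ah
E = V_pack * C_pack = 50.75 * 31.484 = 1598 Wh

1598 Wh


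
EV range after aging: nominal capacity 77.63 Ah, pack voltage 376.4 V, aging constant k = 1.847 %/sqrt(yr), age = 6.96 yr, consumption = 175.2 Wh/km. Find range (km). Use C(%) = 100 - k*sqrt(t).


Step 1: capacity retention = 100 - 1.847 * sqrt(6.96) = 100 - 1.847 * 2.6382 = 95.127%
Step 2: C_now = 77.63 * 95.127/100 = 73.847 Ah
Step 3: E_pack = V * C_now = 376.4 * 73.847 = 27796 Wh
Step 4: range = E_pack / consumption = 27796 / 175.2 = 158.7 km

158.7 km


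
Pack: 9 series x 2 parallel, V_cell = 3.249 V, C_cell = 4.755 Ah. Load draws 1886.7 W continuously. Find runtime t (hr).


Step 1: E_pack = Ns * V_cell * Np * C_cell = 9 * 3.249 * 2 * 4.755 = 278.08 Wh
Step 2: t = E_pack / P = 278.08 / 1886.7 = 0.1474 hr

0.1474 hr


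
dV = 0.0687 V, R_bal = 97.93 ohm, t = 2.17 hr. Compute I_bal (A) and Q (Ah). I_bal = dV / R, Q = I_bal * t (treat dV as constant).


I_bal = dV / R = 0.0687 / 97.93 = 7.0152e-04 A
Q = I_bal * t = 7.0152e-04 * 2.17 = 0.001522 Ah

I=7.0152e-04 A, Q=0.001522 Ah


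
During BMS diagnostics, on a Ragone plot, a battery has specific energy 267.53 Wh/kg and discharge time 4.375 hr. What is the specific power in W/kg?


P_specific = E / t = 267.53 / 4.375 = 61.15 W/kg

61.15 W/kg


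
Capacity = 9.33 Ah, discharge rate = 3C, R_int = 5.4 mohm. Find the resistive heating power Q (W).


Convert: R = 5.4 mohm = 0.0054 ohm
Step 1: I = C_rate * capacity = 3 * 9.33 = 27.99 A
Step 2: Q = I^2 * R = 27.99^2 * 0.0054 = 783.44 * 0.0054 = 4.231 W

4.231 W


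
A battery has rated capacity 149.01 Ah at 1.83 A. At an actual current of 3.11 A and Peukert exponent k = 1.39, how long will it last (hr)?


t_rated = C / I_rated = 149.01 / 1.83 = 81.426 hr
(I_rated/I)^k = (0.58842)^1.39 = 0.47848
t = t_rated * (I_rated/I)^k = 81.426 * 0.47848 = 38.96 hr

38.96 hr


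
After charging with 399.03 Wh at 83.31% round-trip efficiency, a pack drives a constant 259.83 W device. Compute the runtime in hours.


Step 1: E_discharge = eta/100 * E_charge = 83.31/100 * 399.03 = 332.43 Wh
Step 2: t = E_discharge / P = 332.43 / 259.83 = 1.279 hr

1.279 hr


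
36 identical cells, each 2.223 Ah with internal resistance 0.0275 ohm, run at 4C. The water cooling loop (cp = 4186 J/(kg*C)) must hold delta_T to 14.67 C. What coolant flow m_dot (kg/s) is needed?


Step 1: I = 4 * 2.223 = 8.892 A
Step 2: Q_cell = I^2 * R = 8.892^2 * 0.0275 = 2.1744 W
Step 3: Q_total = 36 * 2.1744 = 78.278 W
Step 4: m_dot = Q_total / (cp * dT) = 78.278 / (4186 * 14.67) = 0.001275 kg/s

0.001275 kg/s


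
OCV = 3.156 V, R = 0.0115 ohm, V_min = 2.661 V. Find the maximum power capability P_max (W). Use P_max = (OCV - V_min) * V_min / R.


P_max = (OCV - V_min) * V_min / R = (3.156 - 2.661) * 2.661 / 0.0115 = 0.495 * 2.661 / 0.0115 = 114.5 W

114.5 W


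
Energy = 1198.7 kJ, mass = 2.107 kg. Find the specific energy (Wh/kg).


Convert: E = 1198.7 kJ = 332.97 Wh
ED = E / m = 332.97 / 2.107 = 158.0 Wh/kg

158.0 Wh/kg


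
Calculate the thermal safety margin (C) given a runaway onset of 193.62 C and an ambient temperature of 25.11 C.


margin = T_onset - T_ambient = 193.62 - 25.11 = 168.51 C

168.51 C


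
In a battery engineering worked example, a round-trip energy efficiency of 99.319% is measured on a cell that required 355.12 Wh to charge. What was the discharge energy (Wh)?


E_dis = eta/100 * E_chg = 99.319/100 * 355.12 = 352.7 Wh

352.7 Wh


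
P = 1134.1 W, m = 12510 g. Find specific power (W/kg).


Convert: m = 12510 g = 12.51 kg
Specific power = 1134.1 W / 12.51 kg = 90.66 W/kg

90.66 W/kg


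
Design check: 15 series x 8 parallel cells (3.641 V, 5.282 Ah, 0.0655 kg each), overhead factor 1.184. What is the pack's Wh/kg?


Step 1: V_pack = 15 * 3.641 = 54.615 V
Step 2: C_pack = 8 * 5.282 = 42.256 Ah
Step 3: E_pack = V_pack * C_pack = 54.615 * 42.256 = 2307.8 Wh
Step 4: m_pack = 15 * 8 * 0.0655 * 1.184 = 9.3062 kg
Step 5: ED = E_pack / m_pack = 2307.8 / 9.3062 = 248.0 Wh/kg

248.0 Wh/kg


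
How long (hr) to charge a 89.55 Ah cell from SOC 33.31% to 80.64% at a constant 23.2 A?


delta_Ah = 89.55 * (80.64 - 33.31) / 100 = 42.384 Ah
t = delta_Ah / I = 42.384 / 23.2 = 1.827 hr

1.827 hr


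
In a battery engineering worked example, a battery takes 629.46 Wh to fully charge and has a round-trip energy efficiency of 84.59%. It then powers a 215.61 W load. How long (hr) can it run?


Step 1: E_discharge = eta/100 * E_charge = 84.59/100 * 629.46 = 532.46 Wh
Step 2: t = E_discharge / P = 532.46 / 215.61 = 2.470 hr

2.470 hr


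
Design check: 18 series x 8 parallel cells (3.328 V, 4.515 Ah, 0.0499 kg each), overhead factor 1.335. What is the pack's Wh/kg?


Step 1: V_pack = 18 * 3.328 = 59.904 V
Step 2: C_pack = 8 * 4.515 = 36.12 Ah
Step 3: E_pack = V_pack * C_pack = 59.904 * 36.12 = 2163.7 Wh
Step 4: m_pack = 18 * 8 * 0.0499 * 1.335 = 9.5928 kg
Step 5: ED = E_pack / m_pack = 2163.7 / 9.5928 = 225.6 Wh/kg

225.6 Wh/kg


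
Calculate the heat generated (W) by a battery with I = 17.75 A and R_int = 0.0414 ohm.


Q = I^2 * R = 17.75^2 * 0.0414 = 13.04 W

13.04 W


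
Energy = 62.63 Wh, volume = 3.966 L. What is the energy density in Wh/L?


ED = E / V = 62.63 / 3.966 = 15.79 Wh/L

15.79 Wh/L


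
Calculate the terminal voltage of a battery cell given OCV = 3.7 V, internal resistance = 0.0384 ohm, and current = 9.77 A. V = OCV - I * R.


V = OCV - I*R = 3.7 - 9.77 * 0.0384 = 3.325 V

3.325 V


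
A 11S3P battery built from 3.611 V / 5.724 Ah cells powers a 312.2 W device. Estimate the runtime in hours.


Step 1: E_pack = Ns * V_cell * Np * C_cell = 11 * 3.611 * 3 * 5.724 = 682.09 Wh
Step 2: t = E_pack / P = 682.09 / 312.2 = 2.185 hr

2.185 hr


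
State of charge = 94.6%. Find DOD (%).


Complement of SOC: DOD = 100% - 94.6% = 5.4%

5.4%


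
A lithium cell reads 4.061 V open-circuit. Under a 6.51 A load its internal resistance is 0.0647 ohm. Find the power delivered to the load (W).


Step 1: V_terminal = OCV - I*R = 4.061 - 6.51 * 0.0647 = 3.6398 V
Step 2: P_out = V_terminal * I = 3.6398 * 6.51 = 23.70 W

23.70 W


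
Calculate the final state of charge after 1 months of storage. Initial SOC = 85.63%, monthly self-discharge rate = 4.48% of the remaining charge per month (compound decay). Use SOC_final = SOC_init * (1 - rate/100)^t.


decay = (1 - 4.48/100)^1 = 0.9552
SOC_final = 85.63 * 0.9552 = 81.79%

81.79%


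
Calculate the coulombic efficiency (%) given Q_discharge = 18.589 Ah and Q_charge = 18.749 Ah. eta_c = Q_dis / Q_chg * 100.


eta_c = Q_dis / Q_chg * 100 = 18.589 / 18.749 * 100 = 99.15%

99.15%


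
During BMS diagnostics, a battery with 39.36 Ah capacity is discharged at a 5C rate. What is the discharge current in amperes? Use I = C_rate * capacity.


At 5C: I = 5 * 39.36 Ah = 196.8 A

196.8 A


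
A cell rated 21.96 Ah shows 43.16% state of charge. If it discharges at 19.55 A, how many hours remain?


Step 1: remaining = SOC/100 * C_total = 43.16/100 * 21.96 = 9.4779 Ah
Step 2: t = remaining / I = 9.4779 / 19.55 = 0.4848 hr

0.4848 hr


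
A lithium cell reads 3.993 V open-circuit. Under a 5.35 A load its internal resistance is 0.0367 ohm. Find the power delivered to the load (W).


Step 1: V_terminal = OCV - I*R = 3.993 - 5.35 * 0.0367 = 3.7967 V
Step 2: P_out = V_terminal * I = 3.7967 * 5.35 = 20.31 W

20.31 W


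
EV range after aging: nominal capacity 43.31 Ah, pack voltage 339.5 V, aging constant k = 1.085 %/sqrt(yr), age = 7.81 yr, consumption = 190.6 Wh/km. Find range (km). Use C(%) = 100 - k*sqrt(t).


Step 1: capacity retention = 100 - 1.085 * sqrt(7.81) = 100 - 1.085 * 2.7946 = 96.968%
Step 2: C_now = 43.31 * 96.968/100 = 41.997 Ah
Step 3: E_pack = V * C_now = 339.5 * 41.997 = 14258 Wh
Step 4: range = E_pack / consumption = 14258 / 190.6 = 74.81 km

74.81 km


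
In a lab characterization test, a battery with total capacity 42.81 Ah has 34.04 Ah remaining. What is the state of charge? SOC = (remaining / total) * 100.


SOC% = 34.04 / 42.81 * 100 = 79.51%

79.51%


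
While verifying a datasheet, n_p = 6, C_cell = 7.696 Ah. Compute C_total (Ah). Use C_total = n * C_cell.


C_total = 6 * 7.696 = 46.176 Ah

46.176 Ah


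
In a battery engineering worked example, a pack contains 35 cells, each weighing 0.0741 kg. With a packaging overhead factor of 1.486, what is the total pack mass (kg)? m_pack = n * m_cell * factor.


m_pack = n * m_cell * overhead = 35 * 0.0741 * 1.486 = 3.854 kg

3.854 kg


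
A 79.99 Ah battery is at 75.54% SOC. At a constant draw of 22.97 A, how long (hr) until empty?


Step 1: remaining = SOC/100 * C_total = 75.54/100 * 79.99 = 60.424 Ah
Step 2: t = remaining / I = 60.424 / 22.97 = 2.631 hr

2.631 hr


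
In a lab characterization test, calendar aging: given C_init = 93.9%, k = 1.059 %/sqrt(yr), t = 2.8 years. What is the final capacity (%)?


sqrt(t) = sqrt(2.8) = 1.6733
C_final = 93.9 - 1.059 * 1.6733 = 92.13%

92.13%


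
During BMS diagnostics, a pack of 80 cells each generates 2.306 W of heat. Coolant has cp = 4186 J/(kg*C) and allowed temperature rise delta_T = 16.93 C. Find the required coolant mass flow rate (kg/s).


Step 1: Total heat Q = 80 * 2.306 W = 184.48 W
Step 2: denom = cp * dT = 4186 * 16.93 = 70869
Step 3: m_dot = 184.48 / 70869 = 0.002603 kg/s

0.002603 kg/s


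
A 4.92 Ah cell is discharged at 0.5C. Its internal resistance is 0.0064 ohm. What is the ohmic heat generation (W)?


Step 1: I = C_rate * capacity = 0.5 * 4.92 = 2.46 A
Step 2: Q = I^2 * R = 2.46^2 * 0.0064 = 6.0516 * 0.0064 = 0.03873 W

0.03873 W


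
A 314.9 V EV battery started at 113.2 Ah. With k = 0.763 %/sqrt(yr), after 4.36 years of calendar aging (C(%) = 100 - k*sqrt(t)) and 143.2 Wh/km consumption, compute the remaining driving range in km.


Step 1: capacity retention = 100 - 0.763 * sqrt(4.36) = 100 - 0.763 * 2.0881 = 98.407%
Step 2: C_now = 113.2 * 98.407/100 = 111.4 Ah
Step 3: E_pack = V * C_now = 314.9 * 111.4 = 35080 Wh
Step 4: range = E_pack / consumption = 35080 / 143.2 = 245.0 km

245.0 km


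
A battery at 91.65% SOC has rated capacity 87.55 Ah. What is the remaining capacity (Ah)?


remaining = SOC / 100 * total = 91.65 / 100 * 87.55 = 80.24 Ah

80.24 Ah


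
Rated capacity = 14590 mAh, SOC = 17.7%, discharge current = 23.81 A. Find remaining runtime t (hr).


Convert: C_total = 14590 mAh = 14.59 Ah
Step 1: remaining = SOC/100 * C_total = 17.7/100 * 14.59 = 2.5824 Ah
Step 2: t = remaining / I = 2.5824 / 23.81 = 0.1085 hr

0.1085 hr


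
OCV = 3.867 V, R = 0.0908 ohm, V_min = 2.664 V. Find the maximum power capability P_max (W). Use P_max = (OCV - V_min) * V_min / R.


P_max = (OCV - V_min) * V_min / R = (3.867 - 2.664) * 2.664 / 0.0908 = 1.203 * 2.664 / 0.0908 = 35.30 W

35.30 W


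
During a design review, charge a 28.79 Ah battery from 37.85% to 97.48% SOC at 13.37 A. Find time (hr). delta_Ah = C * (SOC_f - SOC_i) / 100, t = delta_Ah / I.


delta_Ah = 28.79 * (97.48 - 37.85) / 100 = 17.167 Ah
t = delta_Ah / I = 17.167 / 13.37 = 1.284 hr

1.284 hr


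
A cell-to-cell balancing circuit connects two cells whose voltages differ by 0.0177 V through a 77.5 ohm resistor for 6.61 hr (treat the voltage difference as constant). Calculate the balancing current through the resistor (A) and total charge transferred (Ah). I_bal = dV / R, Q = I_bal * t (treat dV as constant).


First, Ohm's law: I_bal = 0.0177 V / 77.5 ohm = 2.2839e-04 A
Then Q = I * t = 2.2839e-04 A * 6.61 hr = 0.001510 Ah

I=2.2839e-04 A, Q=0.001510 Ah


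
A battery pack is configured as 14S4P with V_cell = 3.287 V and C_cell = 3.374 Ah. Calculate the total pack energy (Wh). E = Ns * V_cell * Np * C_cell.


E = Ns * Vcell * Np * Ccell = 14 * 3.287 * 4 * 3.374 = 621.1 Wh

621.1 Wh


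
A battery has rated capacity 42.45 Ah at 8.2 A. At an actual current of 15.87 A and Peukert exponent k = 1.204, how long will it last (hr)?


t_rated = C / I_rated = 42.45 / 8.2 = 5.1768 hr
(I_rated/I)^k = (0.5167)^1.204 = 0.45158
t = t_rated * (I_rated/I)^k = 5.1768 * 0.45158 = 2.338 hr

2.338 hr


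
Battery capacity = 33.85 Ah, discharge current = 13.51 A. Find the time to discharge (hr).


t = capacity / current = 33.85 / 13.51 = 2.506 hr

2.506 hr


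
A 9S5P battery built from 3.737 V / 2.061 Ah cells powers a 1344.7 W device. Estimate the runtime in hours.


Step 1: E_pack = Ns * V_cell * Np * C_cell = 9 * 3.737 * 5 * 2.061 = 346.59 Wh
Step 2: t = E_pack / P = 346.59 / 1344.7 = 0.2577 hr

0.2577 hr


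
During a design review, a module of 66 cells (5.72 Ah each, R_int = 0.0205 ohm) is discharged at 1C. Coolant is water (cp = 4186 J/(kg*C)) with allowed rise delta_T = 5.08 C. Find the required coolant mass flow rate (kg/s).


Step 1: I = 1 * 5.72 = 5.72 A
Step 2: Q_cell = I^2 * R = 5.72^2 * 0.0205 = 0.67073 W
Step 3: Q_total = 66 * 0.67073 = 44.268 W
Step 4: m_dot = Q_total / (cp * dT) = 44.268 / (4186 * 5.08) = 0.002082 kg/s

0.002082 kg/s


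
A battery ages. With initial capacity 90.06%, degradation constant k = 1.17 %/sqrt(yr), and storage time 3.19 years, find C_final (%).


sqrt(t) = sqrt(3.19) = 1.7861
C_final = 90.06 - 1.17 * 1.7861 = 87.97%

87.97%


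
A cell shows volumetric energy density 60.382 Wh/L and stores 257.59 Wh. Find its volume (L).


V = E / ED = 257.59 / 60.382 = 4.266 L

4.266 L


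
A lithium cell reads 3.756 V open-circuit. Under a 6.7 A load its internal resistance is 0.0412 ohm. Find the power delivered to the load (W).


Step 1: V_terminal = OCV - I*R = 3.756 - 6.7 * 0.0412 = 3.48 V
Step 2: P_out = V_terminal * I = 3.48 * 6.7 = 23.32 W

23.32 W


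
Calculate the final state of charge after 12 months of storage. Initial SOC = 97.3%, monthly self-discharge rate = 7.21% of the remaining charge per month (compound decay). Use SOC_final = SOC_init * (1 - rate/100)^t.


Monthly retention factor = 1 - 7.21/100 = 0.9279
Over 12 months: factor^12 = 0.40739
SOC_final = 97.3 * 0.40739 = 39.64%

39.64%


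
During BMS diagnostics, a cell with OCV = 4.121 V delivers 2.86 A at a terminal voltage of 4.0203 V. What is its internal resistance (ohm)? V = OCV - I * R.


R = (OCV - V) / I = (4.121 - 4.0203) / 2.86 = 0.03521 ohm

0.03521 ohm


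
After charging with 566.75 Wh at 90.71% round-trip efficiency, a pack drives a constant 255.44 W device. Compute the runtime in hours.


Step 1: E_discharge = eta/100 * E_charge = 90.71/100 * 566.75 = 514.1 Wh
Step 2: t = E_discharge / P = 514.1 / 255.44 = 2.013 hr

2.013 hr


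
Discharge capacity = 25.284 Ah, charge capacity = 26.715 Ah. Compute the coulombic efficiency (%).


eta_c = Q_dis / Q_chg * 100 = 25.284 / 26.715 * 100 = 94.64%

94.64%


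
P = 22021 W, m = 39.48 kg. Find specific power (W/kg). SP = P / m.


SP = P / m = 22021 / 39.48 = 557.8 W/kg

557.8 W/kg


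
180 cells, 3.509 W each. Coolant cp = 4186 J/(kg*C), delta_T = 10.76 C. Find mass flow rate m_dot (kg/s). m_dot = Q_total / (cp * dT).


Q_total = 180 * 3.509 = 631.62 W
m_dot = Q_total / (cp * dT) = 631.62 / (4186 * 10.76) = 0.01402 kg/s

0.01402 kg/s


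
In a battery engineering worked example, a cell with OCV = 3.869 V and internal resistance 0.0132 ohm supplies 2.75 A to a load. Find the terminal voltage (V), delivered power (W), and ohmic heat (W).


Step 1: V_terminal = OCV - I*R = 3.869 - 2.75 * 0.0132 = 3.8327 V
Step 2: P_out = V_terminal * I = 3.8327 * 2.75 = 10.54 W
Step 3: Q = I^2 * R = 2.75^2 * 0.0132 = 0.09983 W

V=3.8327 V, P=10.54 W, Q=0.09983 W


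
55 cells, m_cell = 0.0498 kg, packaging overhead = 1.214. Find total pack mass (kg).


m_pack = n * m_cell * overhead = 55 * 0.0498 * 1.214 = 3.325 kg

3.325 kg


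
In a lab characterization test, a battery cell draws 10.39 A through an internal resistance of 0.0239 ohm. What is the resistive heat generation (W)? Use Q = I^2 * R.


Q = I^2 * R = 10.39^2 * 0.0239 = 2.580 W

2.580 W


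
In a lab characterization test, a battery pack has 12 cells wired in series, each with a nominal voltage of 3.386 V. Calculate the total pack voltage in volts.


With 12 cells in series at 3.386 V each, V_pack = 40.632 V

40.632 V


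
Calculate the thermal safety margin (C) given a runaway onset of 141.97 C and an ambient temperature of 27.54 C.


Safety margin = 141.97 C - 27.54 C = 114.43 C

114.43 C


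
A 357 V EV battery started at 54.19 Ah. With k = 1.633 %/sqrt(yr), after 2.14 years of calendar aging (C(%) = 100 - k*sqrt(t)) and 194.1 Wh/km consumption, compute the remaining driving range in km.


Step 1: capacity retention = 100 - 1.633 * sqrt(2.14) = 100 - 1.633 * 1.4629 = 97.611%
Step 2: C_now = 54.19 * 97.611/100 = 52.895 Ah
Step 3: E_pack = V * C_now = 357 * 52.895 = 18884 Wh
Step 4: range = E_pack / consumption = 18884 / 194.1 = 97.29 km

97.29 km


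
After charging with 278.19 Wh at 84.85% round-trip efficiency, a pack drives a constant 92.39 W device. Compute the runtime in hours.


Step 1: E_discharge = eta/100 * E_charge = 84.85/100 * 278.19 = 236.04 Wh
Step 2: t = E_discharge / P = 236.04 / 92.39 = 2.555 hr

2.555 hr


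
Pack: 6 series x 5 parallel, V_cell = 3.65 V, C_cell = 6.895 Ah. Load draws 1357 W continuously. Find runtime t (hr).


Step 1: E_pack = Ns * V_cell * Np * C_cell = 6 * 3.65 * 5 * 6.895 = 755 Wh
Step 2: t = E_pack / P = 755 / 1357 = 0.5564 hr

0.5564 hr


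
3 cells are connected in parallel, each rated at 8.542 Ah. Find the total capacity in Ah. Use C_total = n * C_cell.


Parallel capacities add: 3 * 8.542 Ah = 25.626 Ah

25.626 Ah


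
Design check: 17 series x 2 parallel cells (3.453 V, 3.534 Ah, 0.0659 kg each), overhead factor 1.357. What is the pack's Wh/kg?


Step 1: V_pack = 17 * 3.453 = 58.701 V
Step 2: C_pack = 2 * 3.534 = 7.068 Ah
Step 3: E_pack = V_pack * C_pack = 58.701 * 7.068 = 414.9 Wh
Step 4: m_pack = 17 * 2 * 0.0659 * 1.357 = 3.0405 kg
Step 5: ED = E_pack / m_pack = 414.9 / 3.0405 = 136.5 Wh/kg

136.5 Wh/kg


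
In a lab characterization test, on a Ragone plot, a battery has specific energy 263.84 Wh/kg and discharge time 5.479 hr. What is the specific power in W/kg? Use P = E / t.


Specific power = 263.84 Wh/kg / 5.479 hr = 48.15 W/kg

48.15 W/kg


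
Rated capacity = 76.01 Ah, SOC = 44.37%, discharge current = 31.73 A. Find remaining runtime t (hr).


Step 1: remaining = SOC/100 * C_total = 44.37/100 * 76.01 = 33.726 Ah
Step 2: t = remaining / I = 33.726 / 31.73 = 1.063 hr

1.063 hr


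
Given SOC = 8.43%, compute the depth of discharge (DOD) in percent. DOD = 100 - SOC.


DOD = 100 - SOC = 100 - 8.43 = 91.57%

91.57%


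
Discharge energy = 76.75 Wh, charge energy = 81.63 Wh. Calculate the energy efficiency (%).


eta_e = E_dis / E_chg * 100 = 76.75 / 81.63 * 100 = 94.02%

94.02%


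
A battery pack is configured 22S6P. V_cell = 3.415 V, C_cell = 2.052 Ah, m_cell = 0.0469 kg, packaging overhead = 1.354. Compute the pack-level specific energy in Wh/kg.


Step 1: V_pack = 22 * 3.415 = 75.13 V
Step 2: C_pack = 6 * 2.052 = 12.312 Ah
Step 3: E_pack = V_pack * C_pack = 75.13 * 12.312 = 925 Wh
Step 4: m_pack = 22 * 6 * 0.0469 * 1.354 = 8.3823 kg
Step 5: ED = E_pack / m_pack = 925 / 8.3823 = 110.4 Wh/kg

110.4 Wh/kg


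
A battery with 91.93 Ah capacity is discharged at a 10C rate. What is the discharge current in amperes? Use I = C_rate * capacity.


I = C_rate * capacity = 10 * 91.93 = 919.3 A

919.3 A


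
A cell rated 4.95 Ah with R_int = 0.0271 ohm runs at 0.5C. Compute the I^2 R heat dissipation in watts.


Step 1: I = C_rate * capacity = 0.5 * 4.95 = 2.475 A
Step 2: Q = I^2 * R = 2.475^2 * 0.0271 = 6.1256 * 0.0271 = 0.1660 W

0.1660 W


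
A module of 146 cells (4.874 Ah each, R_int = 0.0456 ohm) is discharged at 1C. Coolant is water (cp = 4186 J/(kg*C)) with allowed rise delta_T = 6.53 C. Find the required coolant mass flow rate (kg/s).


Step 1: I = 1 * 4.874 = 4.874 A
Step 2: Q_cell = I^2 * R = 4.874^2 * 0.0456 = 1.0833 W
Step 3: Q_total = 146 * 1.0833 = 158.16 W
Step 4: m_dot = Q_total / (cp * dT) = 158.16 / (4186 * 6.53) = 0.005786 kg/s

0.005786 kg/s


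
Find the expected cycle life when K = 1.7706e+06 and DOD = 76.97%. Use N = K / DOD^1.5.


DOD^1.5 = 675.28
N = K / DOD^1.5 = 1.7706e+06 / 675.28 = 2622

2622 cycles


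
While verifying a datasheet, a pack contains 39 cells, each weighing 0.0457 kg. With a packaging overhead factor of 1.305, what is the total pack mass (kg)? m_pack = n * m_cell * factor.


Cell mass sum = 39 * 0.0457 = 1.7823 kg
With overhead 1.305: m_pack = 1.7823 * 1.305 = 2.326 kg

2.326 kg


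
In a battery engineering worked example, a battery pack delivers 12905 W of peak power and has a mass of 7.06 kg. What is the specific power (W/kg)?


SP = P / m = 12905 / 7.06 = 1828 W/kg

1828 W/kg


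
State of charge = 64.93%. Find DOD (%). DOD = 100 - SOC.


DOD = 100 - SOC = 100 - 64.93 = 35.07%

35.07%


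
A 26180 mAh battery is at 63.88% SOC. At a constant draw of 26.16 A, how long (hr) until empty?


Convert: C_total = 26180 mAh = 26.18 Ah
Step 1: remaining = SOC/100 * C_total = 63.88/100 * 26.18 = 16.724 Ah
Step 2: t = remaining / I = 16.724 / 26.16 = 0.6393 hr

0.6393 hr


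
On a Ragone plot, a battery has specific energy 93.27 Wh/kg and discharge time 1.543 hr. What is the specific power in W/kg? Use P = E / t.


Specific power = 93.27 Wh/kg / 1.543 hr = 60.45 W/kg

60.45 W/kg


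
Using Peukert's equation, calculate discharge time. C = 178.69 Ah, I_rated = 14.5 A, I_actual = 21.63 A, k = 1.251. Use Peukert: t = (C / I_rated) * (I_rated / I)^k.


t_rated = C / I_rated = 178.69 / 14.5 = 12.323 hr
(I_rated/I)^k = (0.67037)^1.251 = 0.60634
t = t_rated * (I_rated/I)^k = 12.323 * 0.60634 = 7.472 hr

7.472 hr


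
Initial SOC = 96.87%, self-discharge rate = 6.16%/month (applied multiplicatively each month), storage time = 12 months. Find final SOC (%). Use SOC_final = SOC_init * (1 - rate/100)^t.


Monthly retention factor = 1 - 6.16/100 = 0.9384
Over 12 months: factor^12 = 0.46629
SOC_final = 96.87 * 0.46629 = 45.17%

45.17%


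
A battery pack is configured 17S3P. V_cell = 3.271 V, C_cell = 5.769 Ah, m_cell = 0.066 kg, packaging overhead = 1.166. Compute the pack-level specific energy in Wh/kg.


Step 1: V_pack = 17 * 3.271 = 55.607 V
Step 2: C_pack = 3 * 5.769 = 17.307 Ah
Step 3: E_pack = V_pack * C_pack = 55.607 * 17.307 = 962.39 Wh
Step 4: m_pack = 17 * 3 * 0.066 * 1.166 = 3.9248 kg
Step 5: ED = E_pack / m_pack = 962.39 / 3.9248 = 245.2 Wh/kg

245.2 Wh/kg


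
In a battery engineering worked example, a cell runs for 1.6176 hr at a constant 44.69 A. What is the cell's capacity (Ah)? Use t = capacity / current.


C = I * t = 44.69 * 1.6176 = 72.29 Ah

72.29 Ah


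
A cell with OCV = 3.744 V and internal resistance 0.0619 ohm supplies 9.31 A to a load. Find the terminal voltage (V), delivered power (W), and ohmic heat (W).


Step 1: V_terminal = OCV - I*R = 3.744 - 9.31 * 0.0619 = 3.1677 V
Step 2: P_out = V_terminal * I = 3.1677 * 9.31 = 29.49 W
Step 3: Q = I^2 * R = 9.31^2 * 0.0619 = 5.365 W

V=3.1677 V, P=29.49 W, Q=5.365 W


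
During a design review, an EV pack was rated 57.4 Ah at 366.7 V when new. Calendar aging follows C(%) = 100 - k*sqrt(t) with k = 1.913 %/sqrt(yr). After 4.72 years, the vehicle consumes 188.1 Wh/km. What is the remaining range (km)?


Step 1: capacity retention = 100 - 1.913 * sqrt(4.72) = 100 - 1.913 * 2.1726 = 95.844%
Step 2: C_now = 57.4 * 95.844/100 = 55.014 Ah
Step 3: E_pack = V * C_now = 366.7 * 55.014 = 20174 Wh
Step 4: range = E_pack / consumption = 20174 / 188.1 = 107.3 km

107.3 km


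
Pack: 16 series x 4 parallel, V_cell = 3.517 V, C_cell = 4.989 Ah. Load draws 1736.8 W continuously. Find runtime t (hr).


Step 1: E_pack = Ns * V_cell * Np * C_cell = 16 * 3.517 * 4 * 4.989 = 1123 Wh
Step 2: t = E_pack / P = 1123 / 1736.8 = 0.6466 hr

0.6466 hr


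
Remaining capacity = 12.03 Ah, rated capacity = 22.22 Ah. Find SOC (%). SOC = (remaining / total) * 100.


SOC = (remaining / total) * 100 = (12.03 / 22.22) * 100 = 54.14%

54.14%


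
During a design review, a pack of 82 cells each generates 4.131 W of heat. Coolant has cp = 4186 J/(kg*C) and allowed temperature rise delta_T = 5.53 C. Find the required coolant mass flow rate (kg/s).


Step 1: Total heat Q = 82 * 4.131 W = 338.74 W
Step 2: denom = cp * dT = 4186 * 5.53 = 23149
Step 3: m_dot = 338.74 / 23149 = 0.01463 kg/s

0.01463 kg/s


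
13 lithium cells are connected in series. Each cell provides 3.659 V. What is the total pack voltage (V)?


Series voltages add: 13 * 3.659 V = 47.567 V

47.567 V


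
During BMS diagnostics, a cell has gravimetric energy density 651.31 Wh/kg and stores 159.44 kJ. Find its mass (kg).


Convert: E = 159.44 kJ = 44.289 Wh
m = E / ED = 44.289 / 651.31 = 0.06800 kg

0.06800 kg


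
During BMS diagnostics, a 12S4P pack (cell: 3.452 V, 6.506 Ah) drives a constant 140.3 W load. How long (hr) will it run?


Step 1: E_pack = Ns * V_cell * Np * C_cell = 12 * 3.452 * 4 * 6.506 = 1078 Wh
Step 2: t = E_pack / P = 1078 / 140.3 = 7.684 hr

7.684 hr


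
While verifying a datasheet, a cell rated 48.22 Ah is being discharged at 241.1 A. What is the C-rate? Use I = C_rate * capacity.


Rearranging: C_rate = 241.1 / 48.22 = 5C

5C


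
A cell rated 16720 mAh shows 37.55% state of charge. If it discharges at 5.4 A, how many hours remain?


Convert: C_total = 16720 mAh = 16.72 Ah
Step 1: remaining = SOC/100 * C_total = 37.55/100 * 16.72 = 6.2784 Ah
Step 2: t = remaining / I = 6.2784 / 5.4 = 1.163 hr

1.163 hr


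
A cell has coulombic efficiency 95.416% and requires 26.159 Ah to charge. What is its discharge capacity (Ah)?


Q_dis = eta/100 * Q_chg = 95.416/100 * 26.159 = 24.96 Ah

24.96 Ah


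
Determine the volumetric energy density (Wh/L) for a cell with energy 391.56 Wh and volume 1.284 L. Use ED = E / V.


ED = E / V = 391.56 / 1.284 = 305.0 Wh/L

305.0 Wh/L


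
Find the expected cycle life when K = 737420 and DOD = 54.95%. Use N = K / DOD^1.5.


DOD^1.5 = 407.33
N = K / DOD^1.5 = 737420 / 407.33 = 1810

1810 cycles


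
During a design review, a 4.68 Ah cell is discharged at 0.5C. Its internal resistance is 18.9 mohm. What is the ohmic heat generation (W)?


Convert: R = 18.9 mohm = 0.0189 ohm
Step 1: I = C_rate * capacity = 0.5 * 4.68 = 2.34 A
Step 2: Q = I^2 * R = 2.34^2 * 0.0189 = 5.4756 * 0.0189 = 0.1035 W

0.1035 W


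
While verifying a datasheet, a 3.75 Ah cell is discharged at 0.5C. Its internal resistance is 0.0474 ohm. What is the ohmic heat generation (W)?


Step 1: I = C_rate * capacity = 0.5 * 3.75 = 1.875 A
Step 2: Q = I^2 * R = 1.875^2 * 0.0474 = 3.5156 * 0.0474 = 0.1666 W

0.1666 W


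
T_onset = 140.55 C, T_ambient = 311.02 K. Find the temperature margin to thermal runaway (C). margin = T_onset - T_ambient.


Convert: T_ambient = 311.02 K = 37.87 C
margin = 140.55 - 37.87 = 102.68 C

102.68 C


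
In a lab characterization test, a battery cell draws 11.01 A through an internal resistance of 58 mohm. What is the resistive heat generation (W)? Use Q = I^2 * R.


Convert: R = 58 mohm = 0.058 ohm
Q = I^2 * R = 11.01^2 * 0.058 = 7.031 W

7.031 W


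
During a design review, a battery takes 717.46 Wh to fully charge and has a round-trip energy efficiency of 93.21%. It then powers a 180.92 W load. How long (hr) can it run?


Step 1: E_discharge = eta/100 * E_charge = 93.21/100 * 717.46 = 668.74 Wh
Step 2: t = E_discharge / P = 668.74 / 180.92 = 3.696 hr

3.696 hr


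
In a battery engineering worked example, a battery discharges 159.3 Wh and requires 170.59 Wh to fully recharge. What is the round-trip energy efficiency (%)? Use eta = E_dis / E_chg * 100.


eta_e = E_dis / E_chg * 100 = 159.3 / 170.59 * 100 = 93.38%

93.38%


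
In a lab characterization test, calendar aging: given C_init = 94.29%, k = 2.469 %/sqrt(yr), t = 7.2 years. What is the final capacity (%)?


sqrt(t) = sqrt(7.2) = 2.6833
C_final = 94.29 - 2.469 * 2.6833 = 87.66%

87.66%
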